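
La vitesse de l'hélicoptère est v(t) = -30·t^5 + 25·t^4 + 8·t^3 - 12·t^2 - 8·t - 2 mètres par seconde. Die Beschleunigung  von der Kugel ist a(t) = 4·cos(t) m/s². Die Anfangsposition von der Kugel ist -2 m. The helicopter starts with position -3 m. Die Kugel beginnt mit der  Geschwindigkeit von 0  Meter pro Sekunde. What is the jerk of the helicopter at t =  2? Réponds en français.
Pour résoudre ceci, nous devons prendre 2 dérivées de notre équation de la vitesse v(t) = -30·t^5 + 25·t^4 + 8·t^3 - 12·t^2 - 8·t - 2. La dérivée de la vitesse donne l'accélération: a(t) = -150·t^4 + 100·t^3 + 24·t^2 - 24·t - 8. La dérivée de l'accélération donne le jerk: j(t) = -600·t^3 + 300·t^2 + 48·t - 24. De l'équation du jerk j(t) = -600·t^3 + 300·t^2 + 48·t - 24, nous substituons t = 2 pour obtenir j = -3528.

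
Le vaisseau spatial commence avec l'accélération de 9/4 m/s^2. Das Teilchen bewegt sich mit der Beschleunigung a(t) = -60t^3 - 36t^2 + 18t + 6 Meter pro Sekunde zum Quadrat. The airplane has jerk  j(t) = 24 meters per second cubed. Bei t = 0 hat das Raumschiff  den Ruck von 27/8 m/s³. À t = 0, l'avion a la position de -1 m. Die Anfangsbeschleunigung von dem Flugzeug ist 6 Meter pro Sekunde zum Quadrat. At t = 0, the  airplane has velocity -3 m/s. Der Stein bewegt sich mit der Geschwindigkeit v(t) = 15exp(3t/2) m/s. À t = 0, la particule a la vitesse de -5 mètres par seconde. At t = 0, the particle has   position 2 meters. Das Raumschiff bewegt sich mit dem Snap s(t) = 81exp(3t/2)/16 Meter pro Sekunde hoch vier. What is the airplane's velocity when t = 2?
We need to integrate our jerk equation j(t) = 24 2 times. Integrating jerk and using the initial condition a(0) = 6, we get a(t) = 24·t + 6. Finding the antiderivative of a(t) and using v(0) = -3: v(t) = 12·t^2 + 6·t - 3. We have velocity v(t) = 12·t^2 + 6·t - 3. Substituting t = 2: v(2) = 57.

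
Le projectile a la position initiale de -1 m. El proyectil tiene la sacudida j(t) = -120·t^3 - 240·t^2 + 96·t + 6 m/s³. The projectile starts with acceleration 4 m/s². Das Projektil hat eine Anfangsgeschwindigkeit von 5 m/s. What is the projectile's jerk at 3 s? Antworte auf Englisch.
We have jerk j(t) = -120·t^3 - 240·t^2 + 96·t + 6. Substituting t = 3: j(3) = -5106.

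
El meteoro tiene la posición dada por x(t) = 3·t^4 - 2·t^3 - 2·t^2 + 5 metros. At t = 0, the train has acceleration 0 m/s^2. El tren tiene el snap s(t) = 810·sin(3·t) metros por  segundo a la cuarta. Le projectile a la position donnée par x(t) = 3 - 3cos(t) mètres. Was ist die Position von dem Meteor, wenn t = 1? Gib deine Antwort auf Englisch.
From the given position equation x(t) = 3·t^4 - 2·t^3 - 2·t^2 + 5, we substitute t = 1 to get x = 4.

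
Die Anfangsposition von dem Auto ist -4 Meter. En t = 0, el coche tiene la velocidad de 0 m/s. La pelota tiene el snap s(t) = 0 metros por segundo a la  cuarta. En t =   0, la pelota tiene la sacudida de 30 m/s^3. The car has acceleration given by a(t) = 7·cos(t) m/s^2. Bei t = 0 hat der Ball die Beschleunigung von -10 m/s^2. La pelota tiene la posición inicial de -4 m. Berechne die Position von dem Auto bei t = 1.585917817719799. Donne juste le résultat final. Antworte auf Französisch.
La réponse est 3.10584640256934.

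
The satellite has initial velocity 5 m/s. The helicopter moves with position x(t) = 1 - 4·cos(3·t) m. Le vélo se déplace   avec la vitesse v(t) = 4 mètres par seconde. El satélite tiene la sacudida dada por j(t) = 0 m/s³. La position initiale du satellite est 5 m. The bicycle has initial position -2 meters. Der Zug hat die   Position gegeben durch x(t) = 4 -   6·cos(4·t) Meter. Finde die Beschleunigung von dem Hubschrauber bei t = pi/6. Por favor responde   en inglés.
We must differentiate our position equation x(t) = 1 - 4·cos(3·t) 2 times. Differentiating position, we get velocity: v(t) = 12·sin(3·t). The derivative of velocity gives acceleration: a(t) = 36·cos(3·t). Using a(t) = 36·cos(3·t) and substituting t = pi/6, we find a = 0.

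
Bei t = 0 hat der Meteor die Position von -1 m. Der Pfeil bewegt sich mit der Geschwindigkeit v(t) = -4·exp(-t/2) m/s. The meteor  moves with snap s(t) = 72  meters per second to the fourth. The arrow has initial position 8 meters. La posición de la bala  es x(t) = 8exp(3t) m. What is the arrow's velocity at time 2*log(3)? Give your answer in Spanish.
De la ecuación de la velocidad v(t) = -4·exp(-t/2), sustituimos t = 2*log(3) para obtener v = -4/3.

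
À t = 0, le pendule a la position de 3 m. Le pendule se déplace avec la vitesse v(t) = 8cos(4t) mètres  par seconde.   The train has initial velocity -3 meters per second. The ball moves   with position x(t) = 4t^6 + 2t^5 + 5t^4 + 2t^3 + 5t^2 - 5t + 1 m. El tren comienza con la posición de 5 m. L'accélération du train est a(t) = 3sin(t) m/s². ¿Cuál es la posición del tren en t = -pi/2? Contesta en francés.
Nous devons trouver la primitive de notre équation de l'accélération a(t) = 3·sin(t) 2 fois. En intégrant l'accélération et en utilisant la condition initiale v(0) = -3, nous obtenons v(t) = -3·cos(t). La primitive de la vitesse, avec x(0) = 5, donne la position: x(t) = 5 - 3·sin(t). En utilisant x(t) = 5 - 3·sin(t) et en substituant t = -pi/2, nous trouvons x = 8.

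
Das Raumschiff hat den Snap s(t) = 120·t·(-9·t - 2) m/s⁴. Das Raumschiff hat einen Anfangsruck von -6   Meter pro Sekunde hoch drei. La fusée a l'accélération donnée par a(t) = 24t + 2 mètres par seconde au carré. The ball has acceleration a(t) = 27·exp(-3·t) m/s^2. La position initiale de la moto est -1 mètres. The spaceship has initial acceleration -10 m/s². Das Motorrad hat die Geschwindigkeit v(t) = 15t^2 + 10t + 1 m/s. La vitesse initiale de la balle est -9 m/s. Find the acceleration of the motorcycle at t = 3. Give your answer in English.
To solve this, we need to take 1 derivative of our velocity equation v(t) = 15·t^2 + 10·t + 1. Differentiating velocity, we get acceleration: a(t) = 30·t + 10. From the given acceleration equation a(t) = 30·t + 10, we substitute t = 3 to get a = 100.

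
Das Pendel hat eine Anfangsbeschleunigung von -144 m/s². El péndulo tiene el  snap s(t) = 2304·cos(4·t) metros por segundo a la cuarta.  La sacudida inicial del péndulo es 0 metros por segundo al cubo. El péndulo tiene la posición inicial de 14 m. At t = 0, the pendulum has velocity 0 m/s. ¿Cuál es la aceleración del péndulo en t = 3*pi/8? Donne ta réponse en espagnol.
Debemos encontrar la antiderivada de nuestra ecuación del snap s(t) = 2304·cos(4·t) 2 veces. La antiderivada del snap es la sacudida. Usando j(0) = 0, obtenemos j(t) = 576·sin(4·t). Integrando la sacudida y usando la condición inicial a(0) = -144, obtenemos a(t) = -144·cos(4·t). Usando a(t) = -144·cos(4·t) y sustituyendo t = 3*pi/8, encontramos a = 0.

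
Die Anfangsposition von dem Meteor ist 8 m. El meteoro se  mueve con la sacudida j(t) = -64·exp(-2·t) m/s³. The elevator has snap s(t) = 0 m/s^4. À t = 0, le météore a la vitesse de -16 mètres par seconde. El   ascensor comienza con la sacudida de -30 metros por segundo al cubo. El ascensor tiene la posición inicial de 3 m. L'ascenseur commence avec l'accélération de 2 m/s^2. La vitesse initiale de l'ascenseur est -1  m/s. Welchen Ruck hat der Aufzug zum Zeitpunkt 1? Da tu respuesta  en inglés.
We must find the integral of our snap equation s(t) = 0 1 time. Finding the antiderivative of s(t) and using j(0) = -30: j(t) = -30. From the given jerk equation j(t) = -30, we substitute t = 1 to get j = -30.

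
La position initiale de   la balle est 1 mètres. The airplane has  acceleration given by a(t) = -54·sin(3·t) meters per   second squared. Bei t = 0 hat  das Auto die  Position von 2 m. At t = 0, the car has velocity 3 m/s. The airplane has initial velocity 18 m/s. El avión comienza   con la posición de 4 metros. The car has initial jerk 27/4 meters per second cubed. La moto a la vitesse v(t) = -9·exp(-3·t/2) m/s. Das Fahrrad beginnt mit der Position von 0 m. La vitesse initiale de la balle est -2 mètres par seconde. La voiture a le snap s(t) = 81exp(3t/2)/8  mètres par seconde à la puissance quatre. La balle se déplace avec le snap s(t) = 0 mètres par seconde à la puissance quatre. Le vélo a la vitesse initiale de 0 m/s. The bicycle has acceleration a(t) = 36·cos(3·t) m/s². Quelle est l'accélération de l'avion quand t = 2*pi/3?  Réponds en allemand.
Wir haben die Beschleunigung a(t) = -54·sin(3·t). Durch Einsetzen von t = 2*pi/3: a(2*pi/3) = 0.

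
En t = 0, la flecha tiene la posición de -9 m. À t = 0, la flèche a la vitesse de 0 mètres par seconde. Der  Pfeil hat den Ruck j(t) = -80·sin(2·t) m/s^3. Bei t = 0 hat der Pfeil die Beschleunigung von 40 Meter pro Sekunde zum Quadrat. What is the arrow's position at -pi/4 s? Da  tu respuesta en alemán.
Wir müssen unsere Gleichung für den Ruck j(t) = -80·sin(2·t) 3-mal integrieren. Durch Integration von dem Ruck und Verwendung der Anfangsbedingung a(0) = 40, erhalten wir a(t) = 40·cos(2·t). Das Integral von der Beschleunigung, mit v(0) = 0, ergibt die Geschwindigkeit: v(t) = 20·sin(2·t). Durch Integration von der Geschwindigkeit und Verwendung der Anfangsbedingung x(0) = -9, erhalten wir x(t) = 1 - 10·cos(2·t). Wir haben die Position x(t) = 1 - 10·cos(2·t). Durch Einsetzen von t = -pi/4: x(-pi/4) = 1.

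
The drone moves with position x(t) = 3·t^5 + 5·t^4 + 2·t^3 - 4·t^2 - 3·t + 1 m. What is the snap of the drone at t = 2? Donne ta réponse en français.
Pour résoudre ceci, nous devons prendre 4 dérivées de notre équation de la position x(t) = 3·t^5 + 5·t^4 + 2·t^3 - 4·t^2 - 3·t + 1. En dérivant la position, nous obtenons la vitesse: v(t) = 15·t^4 + 20·t^3 + 6·t^2 - 8·t - 3. En prenant d/dt de v(t), nous trouvons a(t) = 60·t^3 + 60·t^2 + 12·t - 8. En dérivant l'accélération, nous obtenons le jerk: j(t) = 180·t^2 + 120·t + 12. En prenant d/dt de j(t), nous trouvons s(t) = 360·t + 120. En utilisant s(t) = 360·t + 120 et en substituant t = 2, nous trouvons s = 840.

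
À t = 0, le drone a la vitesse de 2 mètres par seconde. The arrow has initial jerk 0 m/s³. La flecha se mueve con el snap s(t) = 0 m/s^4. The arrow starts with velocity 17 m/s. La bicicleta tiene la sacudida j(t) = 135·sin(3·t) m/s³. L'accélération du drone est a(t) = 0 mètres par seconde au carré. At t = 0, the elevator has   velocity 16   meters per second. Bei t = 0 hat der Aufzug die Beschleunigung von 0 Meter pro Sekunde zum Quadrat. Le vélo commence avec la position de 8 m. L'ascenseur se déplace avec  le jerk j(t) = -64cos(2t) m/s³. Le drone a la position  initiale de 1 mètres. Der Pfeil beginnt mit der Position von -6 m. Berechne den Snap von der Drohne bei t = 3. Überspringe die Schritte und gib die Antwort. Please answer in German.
Der Snap bei t = 3 ist s = 0.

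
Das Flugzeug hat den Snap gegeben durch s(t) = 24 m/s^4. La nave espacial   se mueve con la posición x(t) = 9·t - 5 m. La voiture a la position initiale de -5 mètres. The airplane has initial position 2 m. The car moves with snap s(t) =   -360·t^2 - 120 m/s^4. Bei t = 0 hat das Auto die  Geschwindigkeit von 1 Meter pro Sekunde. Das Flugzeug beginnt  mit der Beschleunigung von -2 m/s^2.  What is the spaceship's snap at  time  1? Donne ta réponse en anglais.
To solve this, we need to take 4 derivatives of our position equation x(t) = 9·t - 5. Taking d/dt of x(t), we find v(t) = 9. Differentiating velocity, we get acceleration: a(t) = 0. Taking d/dt of a(t), we find j(t) = 0. Differentiating jerk, we get snap: s(t) = 0. Using s(t) = 0 and substituting t = 1, we find s = 0.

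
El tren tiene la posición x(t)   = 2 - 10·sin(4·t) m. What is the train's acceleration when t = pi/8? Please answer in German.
Ausgehend von der Position x(t) = 2 - 10·sin(4·t), nehmen wir 2 Ableitungen. Mit d/dt von x(t) finden wir v(t) = -40·cos(4·t). Die Ableitung von der Geschwindigkeit ergibt die Beschleunigung: a(t) = 160·sin(4·t). Aus der Gleichung für die Beschleunigung a(t) = 160·sin(4·t), setzen wir t = pi/8 ein und erhalten a = 160.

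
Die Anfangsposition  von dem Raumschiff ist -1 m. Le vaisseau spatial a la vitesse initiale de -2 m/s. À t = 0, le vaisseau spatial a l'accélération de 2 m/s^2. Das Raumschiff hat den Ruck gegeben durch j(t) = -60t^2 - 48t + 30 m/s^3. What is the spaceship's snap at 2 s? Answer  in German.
Um dies zu lösen, müssen wir 1 Ableitung unserer Gleichung für den Ruck j(t) = -60·t^2 - 48·t + 30 nehmen. Durch Ableiten von dem Ruck erhalten wir den Snap: s(t) = -120·t - 48. Wir haben den Snap s(t) = -120·t - 48. Durch Einsetzen von t = 2: s(2) = -288.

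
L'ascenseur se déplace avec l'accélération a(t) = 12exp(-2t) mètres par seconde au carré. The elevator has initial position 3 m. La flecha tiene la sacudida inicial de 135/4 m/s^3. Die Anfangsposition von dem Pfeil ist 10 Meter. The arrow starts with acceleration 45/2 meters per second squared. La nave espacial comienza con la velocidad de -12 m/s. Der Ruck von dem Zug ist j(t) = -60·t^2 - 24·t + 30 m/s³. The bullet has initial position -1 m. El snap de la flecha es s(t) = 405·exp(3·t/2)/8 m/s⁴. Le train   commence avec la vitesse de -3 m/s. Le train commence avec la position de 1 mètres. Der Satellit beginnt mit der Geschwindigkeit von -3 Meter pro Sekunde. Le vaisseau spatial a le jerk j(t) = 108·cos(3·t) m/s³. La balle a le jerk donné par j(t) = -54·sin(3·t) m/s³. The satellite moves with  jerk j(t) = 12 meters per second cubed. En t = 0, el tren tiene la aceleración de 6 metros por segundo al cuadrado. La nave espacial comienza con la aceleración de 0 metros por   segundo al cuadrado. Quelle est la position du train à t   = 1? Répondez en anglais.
Starting from jerk j(t) = -60·t^2 - 24·t + 30, we take 3 antiderivatives. The integral of jerk is acceleration. Using a(0) = 6, we get a(t) = -20·t^3 - 12·t^2 + 30·t + 6. Integrating acceleration and using the initial condition v(0) = -3, we get v(t) = -5·t^4 - 4·t^3 + 15·t^2 + 6·t - 3. Integrating velocity and using the initial condition x(0) = 1, we get x(t) = -t^5 - t^4 + 5·t^3 + 3·t^2 - 3·t + 1. We have position x(t) = -t^5 - t^4 + 5·t^3 + 3·t^2 - 3·t + 1. Substituting t = 1: x(1) = 4.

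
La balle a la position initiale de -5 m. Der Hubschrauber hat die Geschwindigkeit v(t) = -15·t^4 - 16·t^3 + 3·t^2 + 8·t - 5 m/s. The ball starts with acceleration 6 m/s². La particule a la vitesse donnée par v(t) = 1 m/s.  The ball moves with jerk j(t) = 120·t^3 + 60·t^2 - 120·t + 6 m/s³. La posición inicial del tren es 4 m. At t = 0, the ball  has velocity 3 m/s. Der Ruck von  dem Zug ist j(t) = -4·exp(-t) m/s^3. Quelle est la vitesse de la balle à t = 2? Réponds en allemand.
Um dies zu lösen, müssen wir 2 Integrale unserer Gleichung für den Ruck j(t) = 120·t^3 + 60·t^2 - 120·t + 6 finden. Die Stammfunktion von dem Ruck, mit a(0) = 6, ergibt die Beschleunigung: a(t) = 30·t^4 + 20·t^3 - 60·t^2 + 6·t + 6. Die Stammfunktion von der Beschleunigung ist die Geschwindigkeit. Mit v(0) = 3 erhalten wir v(t) = 6·t^5 + 5·t^4 - 20·t^3 + 3·t^2 + 6·t + 3. Mit v(t) = 6·t^5 + 5·t^4 - 20·t^3 + 3·t^2 + 6·t + 3 und Einsetzen von t = 2, finden wir v = 139.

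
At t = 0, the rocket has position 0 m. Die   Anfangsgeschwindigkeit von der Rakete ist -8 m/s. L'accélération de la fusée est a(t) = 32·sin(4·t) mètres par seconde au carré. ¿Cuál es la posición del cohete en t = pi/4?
Debemos encontrar la integral de nuestra ecuación de la aceleración a(t) = 32·sin(4·t) 2 veces. La antiderivada de la aceleración es la velocidad. Usando v(0) = -8, obtenemos v(t) = -8·cos(4·t). Integrando la velocidad y usando la condición inicial x(0) = 0, obtenemos x(t) = -2·sin(4·t). Usando x(t) = -2·sin(4·t) y sustituyendo t = pi/4, encontramos x = 0.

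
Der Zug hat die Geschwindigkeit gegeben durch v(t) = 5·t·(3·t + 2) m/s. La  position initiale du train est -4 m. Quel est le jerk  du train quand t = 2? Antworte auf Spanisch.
Partiendo de la velocidad v(t) = 5·t·(3·t + 2), tomamos 2 derivadas. Derivando la velocidad, obtenemos la aceleración: a(t) = 30·t + 10. Derivando la aceleración, obtenemos la sacudida: j(t) = 30. De la ecuación de la sacudida j(t) = 30, sustituimos t = 2 para obtener j = 30.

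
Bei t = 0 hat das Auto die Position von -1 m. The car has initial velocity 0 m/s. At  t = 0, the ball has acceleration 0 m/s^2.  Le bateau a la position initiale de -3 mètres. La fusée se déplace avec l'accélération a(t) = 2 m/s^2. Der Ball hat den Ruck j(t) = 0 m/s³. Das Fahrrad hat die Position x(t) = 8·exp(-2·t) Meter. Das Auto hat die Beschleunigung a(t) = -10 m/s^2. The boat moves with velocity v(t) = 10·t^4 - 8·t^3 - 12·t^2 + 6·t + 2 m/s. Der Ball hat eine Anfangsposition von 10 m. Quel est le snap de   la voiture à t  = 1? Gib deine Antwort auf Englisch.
To solve this, we need to take 2 derivatives of our acceleration equation a(t) = -10. The derivative of acceleration gives jerk: j(t) = 0. The derivative of jerk gives snap: s(t) = 0. Using s(t) = 0 and substituting t = 1, we find s = 0.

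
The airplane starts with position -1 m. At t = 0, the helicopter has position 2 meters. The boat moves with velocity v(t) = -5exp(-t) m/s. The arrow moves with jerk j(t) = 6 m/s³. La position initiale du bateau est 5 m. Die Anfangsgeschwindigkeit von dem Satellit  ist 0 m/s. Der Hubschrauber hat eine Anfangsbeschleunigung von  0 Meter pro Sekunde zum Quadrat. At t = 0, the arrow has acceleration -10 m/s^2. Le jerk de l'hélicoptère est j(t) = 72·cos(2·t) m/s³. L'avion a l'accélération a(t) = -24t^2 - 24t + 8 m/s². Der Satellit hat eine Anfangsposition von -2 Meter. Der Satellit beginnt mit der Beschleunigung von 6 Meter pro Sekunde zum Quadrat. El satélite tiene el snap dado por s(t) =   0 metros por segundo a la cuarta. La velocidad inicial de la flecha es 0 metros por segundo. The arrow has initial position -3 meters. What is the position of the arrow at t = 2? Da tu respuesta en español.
Necesitamos integrar nuestra ecuación de la sacudida j(t) = 6 3 veces. La antiderivada de la sacudida es la aceleración. Usando a(0) = -10, obtenemos a(t) = 6·t - 10. Integrando la aceleración y usando la condición inicial v(0) = 0, obtenemos v(t) = t·(3·t - 10). La integral de la velocidad, con x(0) = -3, da la posición: x(t) = t^3 - 5·t^2 - 3. Tenemos la posición x(t) = t^3 - 5·t^2 - 3. Sustituyendo t = 2: x(2) = -15.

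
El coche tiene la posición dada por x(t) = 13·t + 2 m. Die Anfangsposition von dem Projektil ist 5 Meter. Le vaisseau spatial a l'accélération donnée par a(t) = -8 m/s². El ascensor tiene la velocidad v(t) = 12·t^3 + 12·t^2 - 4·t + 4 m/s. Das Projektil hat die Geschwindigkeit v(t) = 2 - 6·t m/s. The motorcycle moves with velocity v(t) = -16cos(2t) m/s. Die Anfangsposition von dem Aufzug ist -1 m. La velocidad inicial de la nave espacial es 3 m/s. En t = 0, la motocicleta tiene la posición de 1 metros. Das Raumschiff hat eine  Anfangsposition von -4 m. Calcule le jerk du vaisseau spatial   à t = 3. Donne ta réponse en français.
Pour résoudre ceci, nous devons prendre 1 dérivée de notre équation de l'accélération a(t) = -8. La dérivée de l'accélération donne le jerk: j(t) = 0. Nous avons le jerk j(t) = 0. En substituant t = 3: j(3) = 0.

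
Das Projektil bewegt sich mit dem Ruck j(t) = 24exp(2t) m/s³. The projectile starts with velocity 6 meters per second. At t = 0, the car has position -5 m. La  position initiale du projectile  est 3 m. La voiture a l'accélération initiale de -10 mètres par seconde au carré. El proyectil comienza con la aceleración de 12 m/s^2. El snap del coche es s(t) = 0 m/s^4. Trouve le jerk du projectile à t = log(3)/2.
Nous avons le jerk j(t) = 24·exp(2·t). En substituant t = log(3)/2: j(log(3)/2) = 72.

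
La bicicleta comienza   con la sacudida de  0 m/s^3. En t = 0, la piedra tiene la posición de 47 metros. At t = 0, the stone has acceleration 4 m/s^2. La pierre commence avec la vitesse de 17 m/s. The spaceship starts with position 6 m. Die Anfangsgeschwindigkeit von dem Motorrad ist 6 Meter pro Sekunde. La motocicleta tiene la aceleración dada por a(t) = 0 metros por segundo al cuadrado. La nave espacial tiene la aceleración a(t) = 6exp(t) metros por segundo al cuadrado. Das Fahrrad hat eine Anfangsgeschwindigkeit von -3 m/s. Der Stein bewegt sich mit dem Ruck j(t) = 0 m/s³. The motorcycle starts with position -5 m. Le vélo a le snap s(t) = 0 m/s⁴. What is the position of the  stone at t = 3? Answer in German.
Um dies zu lösen, müssen wir 3 Stammfunktionen unserer Gleichung für den Ruck j(t) = 0 finden. Das Integral von dem Ruck, mit a(0) = 4, ergibt die Beschleunigung: a(t) = 4. Durch Integration von der Beschleunigung und Verwendung der Anfangsbedingung v(0) = 17, erhalten wir v(t) = 4·t + 17. Die Stammfunktion von der Geschwindigkeit, mit x(0) = 47, ergibt die Position: x(t) = 2·t^2 + 17·t + 47. Mit x(t) = 2·t^2 + 17·t + 47 und Einsetzen von t = 3, finden wir x = 116.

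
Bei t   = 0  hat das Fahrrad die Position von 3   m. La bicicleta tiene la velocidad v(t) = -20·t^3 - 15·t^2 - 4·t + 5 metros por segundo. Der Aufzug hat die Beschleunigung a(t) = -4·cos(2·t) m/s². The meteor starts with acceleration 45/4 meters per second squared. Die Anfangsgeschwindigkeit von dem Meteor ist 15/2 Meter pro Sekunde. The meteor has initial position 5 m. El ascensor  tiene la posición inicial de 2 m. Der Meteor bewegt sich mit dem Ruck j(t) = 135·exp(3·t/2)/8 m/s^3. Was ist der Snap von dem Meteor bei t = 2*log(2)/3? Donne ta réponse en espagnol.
Partiendo de la sacudida j(t) = 135·exp(3·t/2)/8, tomamos 1 derivada. La derivada de la sacudida da el snap: s(t) = 405·exp(3·t/2)/16. De la ecuación del snap s(t) = 405·exp(3·t/2)/16, sustituimos t = 2*log(2)/3 para obtener s = 405/8.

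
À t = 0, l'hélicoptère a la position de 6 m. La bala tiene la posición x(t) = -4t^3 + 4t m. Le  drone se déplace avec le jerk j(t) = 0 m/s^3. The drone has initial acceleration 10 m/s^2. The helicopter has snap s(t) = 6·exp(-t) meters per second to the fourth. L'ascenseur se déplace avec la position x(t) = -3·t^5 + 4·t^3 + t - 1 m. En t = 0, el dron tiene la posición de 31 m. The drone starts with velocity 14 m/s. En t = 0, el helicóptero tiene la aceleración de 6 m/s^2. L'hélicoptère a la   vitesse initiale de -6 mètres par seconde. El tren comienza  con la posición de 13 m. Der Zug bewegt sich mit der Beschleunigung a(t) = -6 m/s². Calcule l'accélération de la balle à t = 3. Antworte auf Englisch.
We must differentiate our position equation x(t) = -4·t^3 + 4·t 2 times. The derivative of position gives velocity: v(t) = 4 - 12·t^2. Taking d/dt of v(t), we find a(t) = -24·t. We have acceleration a(t) = -24·t. Substituting t = 3: a(3) = -72.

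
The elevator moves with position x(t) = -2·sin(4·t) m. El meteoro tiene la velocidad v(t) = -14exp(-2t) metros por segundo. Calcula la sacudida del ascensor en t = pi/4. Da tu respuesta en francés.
Nous devons dériver notre équation de la position x(t) = -2·sin(4·t) 3 fois. En prenant d/dt de x(t), nous trouvons v(t) = -8·cos(4·t). En dérivant la vitesse, nous obtenons l'accélération: a(t) = 32·sin(4·t). La dérivée de l'accélération donne le jerk: j(t) = 128·cos(4·t). Nous avons le jerk j(t) = 128·cos(4·t). En substituant t = pi/4: j(pi/4) = -128.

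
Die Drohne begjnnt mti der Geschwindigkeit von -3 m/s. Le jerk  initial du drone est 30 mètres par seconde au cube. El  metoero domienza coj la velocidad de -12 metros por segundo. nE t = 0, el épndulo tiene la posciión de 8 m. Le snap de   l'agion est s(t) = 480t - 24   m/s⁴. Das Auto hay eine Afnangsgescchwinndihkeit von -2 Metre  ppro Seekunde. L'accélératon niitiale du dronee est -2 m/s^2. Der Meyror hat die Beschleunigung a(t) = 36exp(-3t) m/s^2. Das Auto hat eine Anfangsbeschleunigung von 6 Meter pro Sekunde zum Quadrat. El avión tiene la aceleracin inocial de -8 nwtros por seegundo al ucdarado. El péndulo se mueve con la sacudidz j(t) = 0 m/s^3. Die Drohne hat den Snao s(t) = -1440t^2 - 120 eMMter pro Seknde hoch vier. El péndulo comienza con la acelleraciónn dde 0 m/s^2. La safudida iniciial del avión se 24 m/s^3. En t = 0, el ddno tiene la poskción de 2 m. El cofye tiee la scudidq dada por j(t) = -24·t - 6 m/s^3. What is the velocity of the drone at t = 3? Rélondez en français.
Pour résoudre ceci, nous devons prendre 3 primitives de notre équation du snap s(t) = -1440·t^2 - 120. L'intégrale du snap est le jerk. En utilisant j(0) = 30, nous obtenons j(t) = -480·t^3 - 120·t + 30. En intégrant le jerk et en utilisant la condition initiale a(0) = -2, nous obtenons a(t) = -120·t^4 - 60·t^2 + 30·t - 2. L'intégrale de l'accélération est la vitesse. En utilisant v(0) = -3, nous obtenons v(t) = -24·t^5 - 20·t^3 + 15·t^2 - 2·t - 3. De l'équation de la vitesse v(t) = -24·t^5 - 20·t^3 + 15·t^2 - 2·t - 3, nous substituons t = 3 pour obtenir v = -6246.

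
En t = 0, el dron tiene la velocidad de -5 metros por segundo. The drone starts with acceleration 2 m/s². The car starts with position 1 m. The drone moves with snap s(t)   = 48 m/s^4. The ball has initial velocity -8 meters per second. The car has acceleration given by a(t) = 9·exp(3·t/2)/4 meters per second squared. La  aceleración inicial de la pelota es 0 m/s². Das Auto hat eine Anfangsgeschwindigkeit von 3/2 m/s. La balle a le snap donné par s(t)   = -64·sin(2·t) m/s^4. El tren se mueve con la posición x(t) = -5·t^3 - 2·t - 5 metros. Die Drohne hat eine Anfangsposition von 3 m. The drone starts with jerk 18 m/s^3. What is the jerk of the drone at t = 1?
We need to integrate our snap equation s(t) = 48 1 time. Taking ∫s(t)dt and applying j(0) = 18, we find j(t) = 48·t + 18. From the given jerk equation j(t) = 48·t + 18, we substitute t = 1 to get j = 66.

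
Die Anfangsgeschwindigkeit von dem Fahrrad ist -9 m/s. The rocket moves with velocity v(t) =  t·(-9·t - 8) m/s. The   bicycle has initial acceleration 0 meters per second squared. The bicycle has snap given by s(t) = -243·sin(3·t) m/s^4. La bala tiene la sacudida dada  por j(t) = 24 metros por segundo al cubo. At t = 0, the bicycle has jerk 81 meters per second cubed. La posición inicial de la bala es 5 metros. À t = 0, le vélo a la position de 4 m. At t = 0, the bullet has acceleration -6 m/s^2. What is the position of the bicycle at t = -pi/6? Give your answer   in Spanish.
Partiendo del snap s(t) = -243·sin(3·t), tomamos 4 integrales. Integrando el snap y usando la condición inicial j(0) = 81, obtenemos j(t) = 81·cos(3·t). La antiderivada de la sacudida es la aceleración. Usando a(0) = 0, obtenemos a(t) = 27·sin(3·t). Integrando la aceleración y usando la condición inicial v(0) = -9, obtenemos v(t) = -9·cos(3·t). La integral de la velocidad es la posición. Usando x(0) = 4, obtenemos x(t) = 4 - 3·sin(3·t). Tenemos la posición x(t) = 4 - 3·sin(3·t). Sustituyendo t = -pi/6: x(-pi/6) = 7.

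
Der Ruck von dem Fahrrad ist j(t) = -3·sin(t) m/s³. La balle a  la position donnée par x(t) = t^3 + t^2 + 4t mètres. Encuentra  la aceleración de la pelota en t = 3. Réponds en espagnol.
Partiendo de la posición x(t) = t^3 + t^2 + 4·t, tomamos 2 derivadas. Derivando la posición, obtenemos la velocidad: v(t) = 3·t^2 + 2·t + 4. Derivando la velocidad, obtenemos la aceleración: a(t) = 6·t + 2. Usando a(t) = 6·t + 2 y sustituyendo t = 3, encontramos a = 20.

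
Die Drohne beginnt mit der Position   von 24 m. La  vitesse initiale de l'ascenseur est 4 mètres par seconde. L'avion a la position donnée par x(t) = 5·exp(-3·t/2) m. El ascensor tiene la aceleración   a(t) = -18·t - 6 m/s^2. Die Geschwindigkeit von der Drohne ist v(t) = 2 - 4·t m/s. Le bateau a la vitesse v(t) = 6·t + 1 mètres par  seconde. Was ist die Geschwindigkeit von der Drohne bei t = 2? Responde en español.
De la ecuación de la velocidad v(t) = 2 - 4·t, sustituimos t = 2 para obtener v = -6.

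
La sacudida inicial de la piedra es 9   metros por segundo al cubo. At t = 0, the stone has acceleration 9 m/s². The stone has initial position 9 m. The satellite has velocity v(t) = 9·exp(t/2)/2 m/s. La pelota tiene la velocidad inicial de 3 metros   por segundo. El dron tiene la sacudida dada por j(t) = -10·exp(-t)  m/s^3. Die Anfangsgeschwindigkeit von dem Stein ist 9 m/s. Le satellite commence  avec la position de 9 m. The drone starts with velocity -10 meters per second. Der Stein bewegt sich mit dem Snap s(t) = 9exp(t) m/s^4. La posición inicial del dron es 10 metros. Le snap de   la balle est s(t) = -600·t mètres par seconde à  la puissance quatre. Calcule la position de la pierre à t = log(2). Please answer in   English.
To find the answer, we compute 4 antiderivatives of s(t) = 9·exp(t). Integrating snap and using the initial condition j(0) = 9, we get j(t) = 9·exp(t). Integrating jerk and using the initial condition a(0) = 9, we get a(t) = 9·exp(t). Finding the antiderivative of a(t) and using v(0) = 9: v(t) = 9·exp(t). The antiderivative of velocity, with x(0) = 9, gives position: x(t) = 9·exp(t). From the given position equation x(t) = 9·exp(t), we substitute t = log(2) to get x = 18.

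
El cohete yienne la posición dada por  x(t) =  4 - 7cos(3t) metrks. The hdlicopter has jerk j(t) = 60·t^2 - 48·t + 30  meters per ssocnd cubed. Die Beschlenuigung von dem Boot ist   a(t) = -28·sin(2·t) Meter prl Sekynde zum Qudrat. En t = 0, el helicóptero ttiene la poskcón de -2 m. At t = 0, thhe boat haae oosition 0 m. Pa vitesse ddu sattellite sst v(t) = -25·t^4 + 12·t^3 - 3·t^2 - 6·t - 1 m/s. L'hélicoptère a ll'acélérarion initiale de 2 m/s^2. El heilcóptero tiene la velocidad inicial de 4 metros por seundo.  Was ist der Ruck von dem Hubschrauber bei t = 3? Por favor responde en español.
Usando j(t) = 60·t^2 - 48·t + 30 y sustituyendo t = 3, encontramos j = 426.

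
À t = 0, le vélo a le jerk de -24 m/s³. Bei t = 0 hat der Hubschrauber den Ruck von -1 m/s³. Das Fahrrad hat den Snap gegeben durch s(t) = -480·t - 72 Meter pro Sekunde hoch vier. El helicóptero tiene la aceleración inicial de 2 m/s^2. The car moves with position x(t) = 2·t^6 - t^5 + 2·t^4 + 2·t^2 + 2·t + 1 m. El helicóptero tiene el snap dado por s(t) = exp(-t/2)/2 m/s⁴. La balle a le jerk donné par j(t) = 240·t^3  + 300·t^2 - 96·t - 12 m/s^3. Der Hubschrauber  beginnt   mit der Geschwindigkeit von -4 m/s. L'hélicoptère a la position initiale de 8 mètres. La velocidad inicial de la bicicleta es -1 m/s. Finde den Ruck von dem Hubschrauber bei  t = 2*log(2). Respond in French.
Nous devons trouver la primitive de notre équation du snap s(t) = exp(-t/2)/2 1 fois. En prenant ∫s(t)dt et en appliquant j(0) = -1, nous trouvons j(t) = -exp(-t/2). En utilisant j(t) = -exp(-t/2) et en substituant t = 2*log(2), nous trouvons j = -1/2.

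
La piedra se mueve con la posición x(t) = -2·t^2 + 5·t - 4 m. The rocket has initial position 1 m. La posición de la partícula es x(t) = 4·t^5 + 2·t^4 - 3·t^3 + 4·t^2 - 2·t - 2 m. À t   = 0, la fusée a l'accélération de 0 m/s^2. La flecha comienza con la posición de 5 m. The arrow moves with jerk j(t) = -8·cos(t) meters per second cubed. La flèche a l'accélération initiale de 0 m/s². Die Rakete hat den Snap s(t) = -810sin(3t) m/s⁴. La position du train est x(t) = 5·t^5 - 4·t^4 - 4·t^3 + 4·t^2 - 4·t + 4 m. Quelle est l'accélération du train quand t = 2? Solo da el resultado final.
À t = 2, a = 568.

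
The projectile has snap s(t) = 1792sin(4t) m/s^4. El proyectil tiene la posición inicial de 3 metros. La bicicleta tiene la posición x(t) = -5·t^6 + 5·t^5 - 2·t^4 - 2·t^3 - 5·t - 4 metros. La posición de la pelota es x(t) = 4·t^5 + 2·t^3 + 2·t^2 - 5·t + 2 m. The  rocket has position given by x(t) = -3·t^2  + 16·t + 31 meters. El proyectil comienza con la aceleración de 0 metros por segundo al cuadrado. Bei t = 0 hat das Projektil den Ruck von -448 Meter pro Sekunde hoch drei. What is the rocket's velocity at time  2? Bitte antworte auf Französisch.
En partant de la position x(t) = -3·t^2 + 16·t + 31, nous prenons 1 dérivée. En dérivant la position, nous obtenons la vitesse: v(t) = 16 - 6·t. Nous avons la vitesse v(t) = 16 - 6·t. En substituant t = 2: v(2) = 4.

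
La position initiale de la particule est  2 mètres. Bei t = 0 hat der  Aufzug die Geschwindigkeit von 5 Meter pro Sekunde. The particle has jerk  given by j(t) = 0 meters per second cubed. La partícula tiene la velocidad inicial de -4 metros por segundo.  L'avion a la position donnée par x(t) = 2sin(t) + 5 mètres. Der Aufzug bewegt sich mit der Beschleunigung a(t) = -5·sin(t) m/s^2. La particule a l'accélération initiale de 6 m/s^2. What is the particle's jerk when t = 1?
Using j(t) = 0 and substituting t = 1, we find j = 0.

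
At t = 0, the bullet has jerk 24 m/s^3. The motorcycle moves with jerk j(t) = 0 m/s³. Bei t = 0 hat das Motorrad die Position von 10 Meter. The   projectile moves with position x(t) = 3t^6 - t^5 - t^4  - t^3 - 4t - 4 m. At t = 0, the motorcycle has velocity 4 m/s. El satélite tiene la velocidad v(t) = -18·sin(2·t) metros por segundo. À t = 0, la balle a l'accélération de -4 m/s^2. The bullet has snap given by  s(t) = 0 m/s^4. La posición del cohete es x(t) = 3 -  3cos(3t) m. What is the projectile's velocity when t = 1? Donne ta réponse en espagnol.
Para resolver esto, necesitamos tomar 1 derivada de nuestra ecuación de la posición x(t) = 3·t^6 - t^5 - t^4 - t^3 - 4·t - 4. La derivada de la posición da la velocidad: v(t) = 18·t^5 - 5·t^4 - 4·t^3 - 3·t^2 - 4. De la ecuación de la velocidad v(t) = 18·t^5 - 5·t^4 - 4·t^3 - 3·t^2 - 4, sustituimos t = 1 para obtener v = 2.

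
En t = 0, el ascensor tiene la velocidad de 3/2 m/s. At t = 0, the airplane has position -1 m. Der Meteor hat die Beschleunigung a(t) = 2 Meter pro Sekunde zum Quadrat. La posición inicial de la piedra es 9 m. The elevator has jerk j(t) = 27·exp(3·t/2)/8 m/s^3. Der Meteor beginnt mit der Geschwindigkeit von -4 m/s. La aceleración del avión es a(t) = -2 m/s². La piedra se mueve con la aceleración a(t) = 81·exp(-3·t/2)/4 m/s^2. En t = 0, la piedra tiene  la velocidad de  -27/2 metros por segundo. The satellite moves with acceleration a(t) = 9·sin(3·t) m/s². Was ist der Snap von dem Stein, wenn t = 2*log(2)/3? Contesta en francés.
En partant de l'accélération a(t) = 81·exp(-3·t/2)/4, nous prenons 2 dérivées. En dérivant l'accélération, nous obtenons le jerk: j(t) = -243·exp(-3·t/2)/8. En dérivant le jerk, nous obtenons le snap: s(t) = 729·exp(-3·t/2)/16. De l'équation du snap s(t) = 729·exp(-3·t/2)/16, nous substituons t = 2*log(2)/3 pour obtenir s = 729/32.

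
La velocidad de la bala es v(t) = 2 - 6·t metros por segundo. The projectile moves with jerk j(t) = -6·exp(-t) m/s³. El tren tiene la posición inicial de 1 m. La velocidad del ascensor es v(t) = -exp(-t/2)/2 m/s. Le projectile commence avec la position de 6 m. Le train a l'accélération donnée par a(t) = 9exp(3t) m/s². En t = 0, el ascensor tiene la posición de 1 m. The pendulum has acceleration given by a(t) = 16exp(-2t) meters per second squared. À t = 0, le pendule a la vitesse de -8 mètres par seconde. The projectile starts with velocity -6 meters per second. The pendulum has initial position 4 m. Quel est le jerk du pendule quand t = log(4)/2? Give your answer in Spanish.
Debemos derivar nuestra ecuación de la aceleración a(t) = 16·exp(-2·t) 1 vez. La derivada de la aceleración da la sacudida: j(t) = -32·exp(-2·t). De la ecuación de la sacudida j(t) = -32·exp(-2·t), sustituimos t = log(4)/2 para obtener j = -8.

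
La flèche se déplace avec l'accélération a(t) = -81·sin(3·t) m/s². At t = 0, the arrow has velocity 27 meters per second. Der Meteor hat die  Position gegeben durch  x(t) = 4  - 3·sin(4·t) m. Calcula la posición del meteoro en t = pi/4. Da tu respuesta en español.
De la ecuación de la posición x(t) = 4 - 3·sin(4·t), sustituimos t = pi/4 para obtener x = 4.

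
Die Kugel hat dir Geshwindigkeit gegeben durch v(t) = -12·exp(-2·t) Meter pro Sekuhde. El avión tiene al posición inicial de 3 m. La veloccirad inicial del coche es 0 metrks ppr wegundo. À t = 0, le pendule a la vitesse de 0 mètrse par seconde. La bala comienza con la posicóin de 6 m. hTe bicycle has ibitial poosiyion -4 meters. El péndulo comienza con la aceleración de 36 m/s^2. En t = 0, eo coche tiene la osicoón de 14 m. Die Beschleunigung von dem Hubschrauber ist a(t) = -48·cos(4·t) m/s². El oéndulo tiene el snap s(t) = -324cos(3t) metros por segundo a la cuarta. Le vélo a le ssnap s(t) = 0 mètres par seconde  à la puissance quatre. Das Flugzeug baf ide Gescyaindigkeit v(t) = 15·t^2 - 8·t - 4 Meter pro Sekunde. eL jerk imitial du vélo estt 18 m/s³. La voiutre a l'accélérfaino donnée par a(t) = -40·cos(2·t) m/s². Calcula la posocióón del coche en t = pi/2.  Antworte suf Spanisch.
Debemos encontrar la antiderivada de nuestra ecuación de la aceleración a(t) = -40·cos(2·t) 2 veces. Integrando la aceleración y usando la condición inicial v(0) = 0, obtenemos v(t) = -20·sin(2·t). La antiderivada de la velocidad, con x(0) = 14, da la posición: x(t) = 10·cos(2·t) + 4. Tenemos la posición x(t) = 10·cos(2·t) + 4. Sustituyendo t = pi/2: x(pi/2) = -6.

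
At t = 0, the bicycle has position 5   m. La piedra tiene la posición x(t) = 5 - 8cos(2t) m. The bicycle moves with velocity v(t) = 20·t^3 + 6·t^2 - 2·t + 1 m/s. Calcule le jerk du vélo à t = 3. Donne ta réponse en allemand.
Um dies zu lösen, müssen wir 2 Ableitungen unserer Gleichung für die Geschwindigkeit v(t) = 20·t^3 + 6·t^2 - 2·t + 1 nehmen. Die Ableitung von der Geschwindigkeit ergibt die Beschleunigung: a(t) = 60·t^2 + 12·t - 2. Durch Ableiten von der Beschleunigung erhalten wir den Ruck: j(t) = 120·t + 12. Aus der Gleichung für den Ruck j(t) = 120·t + 12, setzen wir t = 3 ein und erhalten j = 372.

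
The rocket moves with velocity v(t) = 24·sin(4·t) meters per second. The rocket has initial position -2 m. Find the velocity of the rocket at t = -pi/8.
Using v(t) = 24·sin(4·t) and substituting t = -pi/8, we find v = -24.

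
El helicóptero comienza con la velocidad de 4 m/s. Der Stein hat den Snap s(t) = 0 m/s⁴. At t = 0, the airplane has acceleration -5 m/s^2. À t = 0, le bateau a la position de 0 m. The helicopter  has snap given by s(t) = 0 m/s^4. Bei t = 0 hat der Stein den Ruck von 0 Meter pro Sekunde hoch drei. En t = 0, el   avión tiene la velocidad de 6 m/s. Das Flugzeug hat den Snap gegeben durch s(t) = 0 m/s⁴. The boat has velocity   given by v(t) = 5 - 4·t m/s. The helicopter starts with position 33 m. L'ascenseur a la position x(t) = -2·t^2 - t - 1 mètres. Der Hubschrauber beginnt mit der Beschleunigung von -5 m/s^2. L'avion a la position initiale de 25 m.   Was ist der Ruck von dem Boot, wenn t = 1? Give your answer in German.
Ausgehend von der Geschwindigkeit v(t) = 5 - 4·t, nehmen wir 2 Ableitungen. Durch Ableiten von der Geschwindigkeit erhalten wir die Beschleunigung: a(t) = -4. Durch Ableiten von der Beschleunigung erhalten wir den Ruck: j(t) = 0. Aus der Gleichung für den Ruck j(t) = 0, setzen wir t = 1 ein und erhalten j = 0.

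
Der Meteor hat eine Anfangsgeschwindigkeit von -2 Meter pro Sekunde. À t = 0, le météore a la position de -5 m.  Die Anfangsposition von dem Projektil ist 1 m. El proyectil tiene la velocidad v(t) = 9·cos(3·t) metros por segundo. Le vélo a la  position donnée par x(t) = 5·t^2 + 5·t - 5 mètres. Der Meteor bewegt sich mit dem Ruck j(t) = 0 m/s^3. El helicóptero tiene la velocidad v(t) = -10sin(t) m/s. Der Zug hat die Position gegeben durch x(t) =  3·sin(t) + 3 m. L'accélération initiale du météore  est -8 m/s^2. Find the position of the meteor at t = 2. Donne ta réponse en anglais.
We must find the antiderivative of our jerk equation j(t) = 0 3 times. The integral of jerk, with a(0) = -8, gives acceleration: a(t) = -8. The integral of acceleration is velocity. Using v(0) = -2, we get v(t) = -8·t - 2. The antiderivative of velocity is position. Using x(0) = -5, we get x(t) = -4·t^2 - 2·t - 5. We have position x(t) = -4·t^2 - 2·t - 5. Substituting t = 2: x(2) = -25.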